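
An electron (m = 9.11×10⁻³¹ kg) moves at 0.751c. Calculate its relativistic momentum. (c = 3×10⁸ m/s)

γ = 1/√(1 - 0.751²) = 1.5145
v = 0.751 × 3×10⁸ = 2.253×10⁸ m/s
p = γmv = 1.5145 × 9.11×10⁻³¹ × 2.253×10⁸ = 3.108×10⁻²² kg·m/s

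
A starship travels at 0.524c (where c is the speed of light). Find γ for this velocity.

v/c = 0.524, so (v/c)² = 0.274576
1 - (v/c)² = 0.725424
γ = 1/√(0.725424) = 1.174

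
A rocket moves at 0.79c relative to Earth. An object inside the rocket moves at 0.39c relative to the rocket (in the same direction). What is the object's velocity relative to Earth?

u = (u' + v)/(1 + u'v/c²)
Numerator: 0.39 + 0.79 = 1.18
Denominator: 1 + 0.3081 = 1.3081
u = 1.18/1.3081 = 0.9021c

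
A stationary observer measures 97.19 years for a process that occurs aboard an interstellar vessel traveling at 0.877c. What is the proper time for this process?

Dilated time Δt = 97.19 years
γ = 1/√(1 - 0.877²) = 2.081
Δt₀ = Δt/γ = 97.19/2.081 = 46.70 years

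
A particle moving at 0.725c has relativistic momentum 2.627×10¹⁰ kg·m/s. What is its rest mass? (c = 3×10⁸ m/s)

γ = 1/√(1 - 0.725²) = 1.4519
v = 0.725 × 3×10⁸ = 2.175×10⁸ m/s
m = p/(γv) = 2.627×10¹⁰/(1.4519 × 2.175×10⁸) = 83.19 kg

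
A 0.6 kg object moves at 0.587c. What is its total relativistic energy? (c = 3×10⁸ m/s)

γ = 1/√(1 - 0.587²) = 1.2352
mc² = 0.6 × (3×10⁸)² = 5.400×10¹⁶ J
E = γmc² = 1.2352 × 5.400×10¹⁶ = 6.670×10¹⁶ J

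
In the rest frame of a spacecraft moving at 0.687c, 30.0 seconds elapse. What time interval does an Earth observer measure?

Proper time Δt₀ = 30.0 seconds
γ = 1/√(1 - 0.687²) = 1.376
Δt = γΔt₀ = 1.376 × 30.0 = 41.28 seconds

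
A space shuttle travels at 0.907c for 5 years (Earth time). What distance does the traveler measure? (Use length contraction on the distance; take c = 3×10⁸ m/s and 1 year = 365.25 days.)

Earth distance: d = v × t = 0.907c × 5 yr = 4.293×10¹⁶ m
γ = 2.375
d' = d/γ = 4.293×10¹⁶/2.375 = 1.808×10¹⁶ m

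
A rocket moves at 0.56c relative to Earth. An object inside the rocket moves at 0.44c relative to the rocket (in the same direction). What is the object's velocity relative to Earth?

u = (u' + v)/(1 + u'v/c²)
Numerator: 0.44 + 0.56 = 1
Denominator: 1 + 0.2464 = 1.2464
u = 1/1.2464 = 0.8023c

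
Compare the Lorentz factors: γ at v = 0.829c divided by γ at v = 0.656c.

γ₁ = 1/√(1 - 0.829²) = 1.7881
γ₂ = 1/√(1 - 0.656²) = 1.3249
γ₁/γ₂ = 1.7881/1.3249 = 1.350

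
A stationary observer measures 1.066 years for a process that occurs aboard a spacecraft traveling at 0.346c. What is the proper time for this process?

Dilated time Δt = 1.066 years
γ = 1/√(1 - 0.346²) = 1.066
Δt₀ = Δt/γ = 1.066/1.066 = 1.000 years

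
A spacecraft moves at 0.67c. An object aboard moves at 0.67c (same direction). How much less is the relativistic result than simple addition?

Classical: u' + v = 0.67 + 0.67 = 1.34c
Relativistic: u = (0.67 + 0.67)/(1 + 0.4489) = 1.34/1.4489 = 0.9248c
Difference: 1.34 - 0.9248 = 0.4152c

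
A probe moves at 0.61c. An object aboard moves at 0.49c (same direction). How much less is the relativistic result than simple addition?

Classical: u' + v = 0.49 + 0.61 = 1.1c
Relativistic: u = (0.49 + 0.61)/(1 + 0.2989) = 1.1/1.2989 = 0.8469c
Difference: 1.1 - 0.8469 = 0.2531c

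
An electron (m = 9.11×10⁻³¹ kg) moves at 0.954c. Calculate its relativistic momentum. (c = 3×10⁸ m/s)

γ = 1/√(1 - 0.954²) = 3.3355
v = 0.954 × 3×10⁸ = 2.862×10⁸ m/s
p = γmv = 3.3355 × 9.11×10⁻³¹ × 2.862×10⁸ = 8.697×10⁻²² kg·m/s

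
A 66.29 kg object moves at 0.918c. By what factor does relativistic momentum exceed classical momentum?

p_rel = γmv, p_class = mv
Ratio = γ = 1/√(1 - 0.918²) = 2.522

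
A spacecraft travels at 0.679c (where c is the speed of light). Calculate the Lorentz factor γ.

v/c = 0.679, so (v/c)² = 0.461041
1 - (v/c)² = 0.538959
γ = 1/√(0.538959) = 1.362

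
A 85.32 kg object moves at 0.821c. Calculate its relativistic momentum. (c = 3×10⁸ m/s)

γ = 1/√(1 - 0.821²) = 1.7515
v = 0.821 × 3×10⁸ = 2.463×10⁸ m/s
p = γmv = 1.7515 × 85.32 × 2.463×10⁸ = 3.681×10¹⁰ kg·m/s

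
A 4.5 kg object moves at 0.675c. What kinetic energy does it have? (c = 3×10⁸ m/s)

γ = 1/√(1 - 0.675²) = 1.3553
γ - 1 = 0.3553
KE = (γ-1)mc² = 0.3553 × 4.5 × (3×10⁸)² = 1.439×10¹⁷ J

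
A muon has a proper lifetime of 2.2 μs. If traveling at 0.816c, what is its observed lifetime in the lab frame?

Proper lifetime τ₀ = 2.2 μs
γ = 1/√(1 - 0.816²) = 1.730
τ = γτ₀ = 1.730 × 2.2 μs = 3.806 μs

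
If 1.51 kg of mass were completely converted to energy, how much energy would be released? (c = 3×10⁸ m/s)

Using E = mc²:
c² = (3×10⁸)² = 9×10¹⁶ m²/s²
E = 1.51 × 9×10¹⁶ = 1.359×10¹⁷ J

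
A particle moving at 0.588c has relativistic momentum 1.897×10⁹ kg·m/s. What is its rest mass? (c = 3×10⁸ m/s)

γ = 1/√(1 - 0.588²) = 1.23631
v = 0.588 × 3×10⁸ = 1.764×10⁸ m/s
m = p/(γv) = 1.897×10⁹/(1.23631 × 1.764×10⁸) = 8.698 kg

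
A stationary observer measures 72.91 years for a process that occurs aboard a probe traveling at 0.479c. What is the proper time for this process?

Dilated time Δt = 72.91 years
γ = 1/√(1 - 0.479²) = 1.1392
Δt₀ = Δt/γ = 72.91/1.1392 = 64.00 years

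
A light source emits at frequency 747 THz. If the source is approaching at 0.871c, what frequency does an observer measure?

β = v/c = 0.871
(1+β)/(1-β) = 1.871/0.129 = 14.50
Doppler factor = √(14.50) = 3.808
f_obs = 747 × 3.808 = 2845 THz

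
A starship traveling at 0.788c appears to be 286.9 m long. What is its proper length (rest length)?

Contracted length L = 286.9 m
γ = 1/√(1 - 0.788²) = 1.6242
L₀ = γL = 1.6242 × 286.9 = 466.0 m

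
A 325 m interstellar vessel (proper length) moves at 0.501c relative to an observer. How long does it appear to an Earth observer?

Proper length L₀ = 325 m
γ = 1/√(1 - 0.501²) = 1.1555
L = L₀/γ = 325/1.1555 = 281.3 m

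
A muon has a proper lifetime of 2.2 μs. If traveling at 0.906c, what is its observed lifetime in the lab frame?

Proper lifetime τ₀ = 2.2 μs
γ = 1/√(1 - 0.906²) = 2.3625
τ = γτ₀ = 2.3625 × 2.2 μs = 5.198 μs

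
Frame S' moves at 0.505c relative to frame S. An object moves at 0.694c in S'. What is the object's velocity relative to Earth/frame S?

u = (u' + v)/(1 + u'v/c²)
Numerator: 0.694 + 0.505 = 1.199
Denominator: 1 + 0.35047 = 1.35047
u = 1.199/1.35047 = 0.8878c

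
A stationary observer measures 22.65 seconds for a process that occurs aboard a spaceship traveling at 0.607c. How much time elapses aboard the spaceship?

Dilated time Δt = 22.65 seconds
γ = 1/√(1 - 0.607²) = 1.258
Δt₀ = Δt/γ = 22.65/1.258 = 18.00 seconds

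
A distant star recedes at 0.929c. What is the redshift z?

β = 0.929
(1+β)/(1-β) = 1.929/0.071 = 27.17
√(27.17) = 5.212
z = 5.212 - 1 = 4.212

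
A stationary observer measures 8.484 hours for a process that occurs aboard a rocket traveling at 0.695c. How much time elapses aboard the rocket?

Dilated time Δt = 8.484 hours
γ = 1/√(1 - 0.695²) = 1.3908
Δt₀ = Δt/γ = 8.484/1.3908 = 6.100 hours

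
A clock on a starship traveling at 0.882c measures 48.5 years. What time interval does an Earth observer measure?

Proper time Δt₀ = 48.5 years
γ = 1/√(1 - 0.882²) = 2.122
Δt = γΔt₀ = 2.122 × 48.5 = 102.9 years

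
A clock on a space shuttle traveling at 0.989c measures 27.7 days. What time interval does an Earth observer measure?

Proper time Δt₀ = 27.7 days
γ = 1/√(1 - 0.989²) = 6.761
Δt = γΔt₀ = 6.761 × 27.7 = 187.3 days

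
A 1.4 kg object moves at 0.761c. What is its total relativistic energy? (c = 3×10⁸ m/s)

γ = 1/√(1 - 0.761²) = 1.541
mc² = 1.4 × (3×10⁸)² = 1.260×10¹⁷ J
E = γmc² = 1.541 × 1.260×10¹⁷ = 1.942×10¹⁷ J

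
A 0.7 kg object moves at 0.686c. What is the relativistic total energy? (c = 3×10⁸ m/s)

γ = 1/√(1 - 0.686²) = 1.3744
mc² = 0.7 × (3×10⁸)² = 6.300×10¹⁶ J
E = γmc² = 1.3744 × 6.300×10¹⁶ = 8.659×10¹⁶ J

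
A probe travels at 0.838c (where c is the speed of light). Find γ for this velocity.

v/c = 0.838, so (v/c)² = 0.702244
1 - (v/c)² = 0.297756
γ = 1/√(0.297756) = 1.833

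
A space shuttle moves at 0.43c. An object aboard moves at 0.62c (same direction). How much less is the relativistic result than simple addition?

Classical: u' + v = 0.62 + 0.43 = 1.05c
Relativistic: u = (0.62 + 0.43)/(1 + 0.2666) = 1.05/1.2666 = 0.8290c
Difference: 1.05 - 0.8290 = 0.2210c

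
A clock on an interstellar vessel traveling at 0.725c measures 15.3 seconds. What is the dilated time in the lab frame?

Proper time Δt₀ = 15.3 seconds
γ = 1/√(1 - 0.725²) = 1.4519
Δt = γΔt₀ = 1.4519 × 15.3 = 22.21 seconds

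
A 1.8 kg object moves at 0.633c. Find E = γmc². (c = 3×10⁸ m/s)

γ = 1/√(1 - 0.633²) = 1.292
mc² = 1.8 × (3×10⁸)² = 1.620×10¹⁷ J
E = γmc² = 1.292 × 1.620×10¹⁷ = 2.093×10¹⁷ J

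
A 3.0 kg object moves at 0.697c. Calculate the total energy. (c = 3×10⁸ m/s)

γ = 1/√(1 - 0.697²) = 1.3946
mc² = 3.0 × (3×10⁸)² = 2.700×10¹⁷ J
E = γmc² = 1.3946 × 2.700×10¹⁷ = 3.765×10¹⁷ J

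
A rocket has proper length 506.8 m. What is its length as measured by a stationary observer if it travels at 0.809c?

Proper length L₀ = 506.8 m
γ = 1/√(1 - 0.809²) = 1.701
L = L₀/γ = 506.8/1.701 = 297.9 m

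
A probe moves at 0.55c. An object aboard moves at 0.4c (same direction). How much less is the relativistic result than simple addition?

Classical: u' + v = 0.4 + 0.55 = 0.95c
Relativistic: u = (0.4 + 0.55)/(1 + 0.22) = 0.95/1.22 = 0.7787c
Difference: 0.95 - 0.7787 = 0.1713c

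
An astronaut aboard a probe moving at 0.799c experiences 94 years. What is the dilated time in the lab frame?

Proper time Δt₀ = 94 years
γ = 1/√(1 - 0.799²) = 1.663
Δt = γΔt₀ = 1.663 × 94 = 156.3 years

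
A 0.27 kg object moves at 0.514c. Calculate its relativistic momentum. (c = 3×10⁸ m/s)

γ = 1/√(1 - 0.514²) = 1.1658
v = 0.514 × 3×10⁸ = 1.542×10⁸ m/s
p = γmv = 1.1658 × 0.27 × 1.542×10⁸ = 4.854×10⁷ kg·m/s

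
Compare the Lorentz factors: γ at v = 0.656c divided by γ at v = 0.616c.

γ₁ = 1/√(1 - 0.656²) = 1.325
γ₂ = 1/√(1 - 0.616²) = 1.269
γ₁/γ₂ = 1.325/1.269 = 1.044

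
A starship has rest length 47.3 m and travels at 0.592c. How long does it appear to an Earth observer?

Proper length L₀ = 47.3 m
γ = 1/√(1 - 0.592²) = 1.2408
L = L₀/γ = 47.3/1.2408 = 38.12 m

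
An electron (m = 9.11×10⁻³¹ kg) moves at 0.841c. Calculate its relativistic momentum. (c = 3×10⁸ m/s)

γ = 1/√(1 - 0.841²) = 1.848
v = 0.841 × 3×10⁸ = 2.523×10⁸ m/s
p = γmv = 1.848 × 9.11×10⁻³¹ × 2.523×10⁸ = 4.248×10⁻²² kg·m/s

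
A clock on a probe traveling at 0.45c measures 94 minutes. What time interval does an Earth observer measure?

Proper time Δt₀ = 94 minutes
γ = 1/√(1 - 0.45²) = 1.120
Δt = γΔt₀ = 1.120 × 94 = 105.3 minutes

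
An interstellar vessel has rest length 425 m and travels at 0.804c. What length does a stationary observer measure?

Proper length L₀ = 425 m
γ = 1/√(1 - 0.804²) = 1.682
L = L₀/γ = 425/1.682 = 252.7 m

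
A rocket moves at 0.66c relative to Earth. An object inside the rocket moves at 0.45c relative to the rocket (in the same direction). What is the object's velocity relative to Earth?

u = (u' + v)/(1 + u'v/c²)
Numerator: 0.45 + 0.66 = 1.11
Denominator: 1 + 0.297 = 1.297
u = 1.11/1.297 = 0.8558c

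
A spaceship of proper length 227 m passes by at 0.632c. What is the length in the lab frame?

Proper length L₀ = 227 m
γ = 1/√(1 - 0.632²) = 1.2904
L = L₀/γ = 227/1.2904 = 175.9 m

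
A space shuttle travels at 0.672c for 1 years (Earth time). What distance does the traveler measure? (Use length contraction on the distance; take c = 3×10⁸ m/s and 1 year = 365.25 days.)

Earth distance: d = v × t = 0.672c × 1 yr = 6.36201×10¹⁵ m
γ = 1.35035
d' = d/γ = 6.36201×10¹⁵/1.35035 = 4.711×10¹⁵ m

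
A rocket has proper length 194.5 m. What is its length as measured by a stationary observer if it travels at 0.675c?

Proper length L₀ = 194.5 m
γ = 1/√(1 - 0.675²) = 1.355
L = L₀/γ = 194.5/1.355 = 143.5 m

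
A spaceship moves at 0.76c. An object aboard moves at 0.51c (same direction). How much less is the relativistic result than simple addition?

Classical: u' + v = 0.51 + 0.76 = 1.27c
Relativistic: u = (0.51 + 0.76)/(1 + 0.3876) = 1.27/1.3876 = 0.9152c
Difference: 1.27 - 0.9152 = 0.3548c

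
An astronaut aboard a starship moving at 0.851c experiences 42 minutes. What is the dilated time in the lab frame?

Proper time Δt₀ = 42 minutes
γ = 1/√(1 - 0.851²) = 1.904
Δt = γΔt₀ = 1.904 × 42 = 79.97 minutes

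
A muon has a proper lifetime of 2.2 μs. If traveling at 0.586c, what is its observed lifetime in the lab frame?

Proper lifetime τ₀ = 2.2 μs
γ = 1/√(1 - 0.586²) = 1.234
τ = γτ₀ = 1.234 × 2.2 μs = 2.715 μs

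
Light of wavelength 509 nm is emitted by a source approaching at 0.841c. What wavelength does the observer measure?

β = 0.841
Wavelength Doppler factor = √(0.159/1.841) = √(0.08637) = 0.2939
λ_obs = 509 × 0.2939 = 149.6 nm (blueshift)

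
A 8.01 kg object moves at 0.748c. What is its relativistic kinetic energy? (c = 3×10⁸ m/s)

γ = 1/√(1 - 0.748²) = 1.5067
γ - 1 = 0.5067
KE = (γ-1)mc² = 0.5067 × 8.01 × (3×10⁸)² = 3.653×10¹⁷ J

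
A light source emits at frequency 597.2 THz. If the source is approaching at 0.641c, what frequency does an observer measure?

β = v/c = 0.641
(1+β)/(1-β) = 1.641/0.359 = 4.571
Doppler factor = √(4.571) = 2.138
f_obs = 597.2 × 2.138 = 1277 THz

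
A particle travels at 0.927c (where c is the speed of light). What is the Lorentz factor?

v/c = 0.927, so (v/c)² = 0.859329
1 - (v/c)² = 0.140671
γ = 1/√(0.140671) = 2.666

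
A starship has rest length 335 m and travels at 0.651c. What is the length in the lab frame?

Proper length L₀ = 335 m
γ = 1/√(1 - 0.651²) = 1.3174
L = L₀/γ = 335/1.3174 = 254.3 m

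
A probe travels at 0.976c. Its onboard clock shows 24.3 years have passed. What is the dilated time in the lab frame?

Proper time Δt₀ = 24.3 years
γ = 1/√(1 - 0.976²) = 4.592
Δt = γΔt₀ = 4.592 × 24.3 = 111.6 years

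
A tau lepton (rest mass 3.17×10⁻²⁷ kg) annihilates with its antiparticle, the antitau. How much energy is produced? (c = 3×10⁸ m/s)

Both particles have the same rest mass, so total mass = 2m
E = 2m·c² = 2 × 3.17×10⁻²⁷ × (3×10⁸)²
= 2 × 3.17×10⁻²⁷ × 9×10¹⁶
= 5.706×10⁻¹⁰ J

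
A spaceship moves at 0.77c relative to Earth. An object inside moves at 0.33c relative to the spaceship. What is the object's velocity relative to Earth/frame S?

u = (u' + v)/(1 + u'v/c²)
Numerator: 0.33 + 0.77 = 1.1
Denominator: 1 + 0.2541 = 1.2541
u = 1.1/1.2541 = 0.8771c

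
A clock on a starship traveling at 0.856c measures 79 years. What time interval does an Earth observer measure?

Proper time Δt₀ = 79 years
γ = 1/√(1 - 0.856²) = 1.934
Δt = γΔt₀ = 1.934 × 79 = 152.8 years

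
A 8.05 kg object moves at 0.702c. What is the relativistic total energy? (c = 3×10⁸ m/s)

γ = 1/√(1 - 0.702²) = 1.404
mc² = 8.05 × (3×10⁸)² = 7.245×10¹⁷ J
E = γmc² = 1.404 × 7.245×10¹⁷ = 1.017×10¹⁸ J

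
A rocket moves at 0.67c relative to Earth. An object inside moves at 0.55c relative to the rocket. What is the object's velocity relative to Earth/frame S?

u = (u' + v)/(1 + u'v/c²)
Numerator: 0.55 + 0.67 = 1.22
Denominator: 1 + 0.3685 = 1.3685
u = 1.22/1.3685 = 0.8915c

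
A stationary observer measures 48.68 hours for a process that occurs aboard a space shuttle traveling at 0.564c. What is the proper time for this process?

Dilated time Δt = 48.68 hours
γ = 1/√(1 - 0.564²) = 1.211
Δt₀ = Δt/γ = 48.68/1.211 = 40.20 hours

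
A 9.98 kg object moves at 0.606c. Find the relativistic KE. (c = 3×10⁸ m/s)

γ = 1/√(1 - 0.606²) = 1.25713
γ - 1 = 0.25713
KE = (γ-1)mc² = 0.25713 × 9.98 × (3×10⁸)² = 2.310×10¹⁷ J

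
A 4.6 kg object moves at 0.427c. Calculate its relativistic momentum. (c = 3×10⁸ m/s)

γ = 1/√(1 - 0.427²) = 1.106
v = 0.427 × 3×10⁸ = 1.281×10⁸ m/s
p = γmv = 1.106 × 4.6 × 1.281×10⁸ = 6.517×10⁸ kg·m/s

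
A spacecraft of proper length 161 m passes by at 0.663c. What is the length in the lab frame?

Proper length L₀ = 161 m
γ = 1/√(1 - 0.663²) = 1.336
L = L₀/γ = 161/1.336 = 120.5 m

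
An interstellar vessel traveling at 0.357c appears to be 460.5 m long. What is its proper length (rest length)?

Contracted length L = 460.5 m
γ = 1/√(1 - 0.357²) = 1.0705
L₀ = γL = 1.0705 × 460.5 = 493.0 m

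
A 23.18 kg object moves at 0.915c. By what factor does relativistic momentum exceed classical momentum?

p_rel = γmv, p_class = mv
Ratio = γ = 1/√(1 - 0.915²) = 2.479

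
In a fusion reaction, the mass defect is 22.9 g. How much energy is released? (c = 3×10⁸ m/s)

Convert mass defect: Δm = 22.9 g = 0.0229 kg
E = Δm·c² = 0.0229 × (3×10⁸)²
= 0.0229 × 9×10¹⁶ = 2.061×10¹⁵ J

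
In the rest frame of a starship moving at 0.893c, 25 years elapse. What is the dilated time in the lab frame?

Proper time Δt₀ = 25 years
γ = 1/√(1 - 0.893²) = 2.222
Δt = γΔt₀ = 2.222 × 25 = 55.55 years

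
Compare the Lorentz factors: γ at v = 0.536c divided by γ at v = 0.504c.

γ₁ = 1/√(1 - 0.536²) = 1.185
γ₂ = 1/√(1 - 0.504²) = 1.158
γ₁/γ₂ = 1.185/1.158 = 1.023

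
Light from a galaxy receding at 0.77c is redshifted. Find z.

β = 0.77
(1+β)/(1-β) = 1.77/0.23 = 7.696
√(7.696) = 2.774
z = 2.774 - 1 = 1.774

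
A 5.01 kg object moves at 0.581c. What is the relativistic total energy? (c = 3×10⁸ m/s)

γ = 1/√(1 - 0.581²) = 1.2286
mc² = 5.01 × (3×10⁸)² = 4.509×10¹⁷ J
E = γmc² = 1.2286 × 4.509×10¹⁷ = 5.540×10¹⁷ J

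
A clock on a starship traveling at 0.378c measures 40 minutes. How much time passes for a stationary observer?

Proper time Δt₀ = 40 minutes
γ = 1/√(1 - 0.378²) = 1.08014
Δt = γΔt₀ = 1.08014 × 40 = 43.21 minutes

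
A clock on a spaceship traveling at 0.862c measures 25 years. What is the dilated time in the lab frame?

Proper time Δt₀ = 25 years
γ = 1/√(1 - 0.862²) = 1.9727
Δt = γΔt₀ = 1.9727 × 25 = 49.32 years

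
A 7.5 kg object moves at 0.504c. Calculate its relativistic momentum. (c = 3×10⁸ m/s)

γ = 1/√(1 - 0.504²) = 1.158
v = 0.504 × 3×10⁸ = 1.512×10⁸ m/s
p = γmv = 1.158 × 7.5 × 1.512×10⁸ = 1.313×10⁹ kg·m/s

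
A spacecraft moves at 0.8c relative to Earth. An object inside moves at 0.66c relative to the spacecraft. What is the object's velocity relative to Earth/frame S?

u = (u' + v)/(1 + u'v/c²)
Numerator: 0.66 + 0.8 = 1.46
Denominator: 1 + 0.528 = 1.528
u = 1.46/1.528 = 0.9555c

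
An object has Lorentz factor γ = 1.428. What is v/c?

From γ = 1/√(1 - v²/c²):
1/γ² = 1/1.428² = 0.4904
v²/c² = 1 - 0.4904 = 0.5096
v/c = √(0.5096) = 0.7139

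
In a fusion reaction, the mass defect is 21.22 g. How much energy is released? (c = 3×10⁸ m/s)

Convert mass defect: Δm = 21.22 g = 0.02122 kg
E = Δm·c² = 0.02122 × (3×10⁸)²
= 0.02122 × 9×10¹⁶ = 1.910×10¹⁵ J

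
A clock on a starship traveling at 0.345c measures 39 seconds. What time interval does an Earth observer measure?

Proper time Δt₀ = 39 seconds
γ = 1/√(1 - 0.345²) = 1.0654
Δt = γΔt₀ = 1.0654 × 39 = 41.55 seconds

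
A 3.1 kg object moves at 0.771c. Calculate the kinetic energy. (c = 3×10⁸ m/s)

γ = 1/√(1 - 0.771²) = 1.5703
γ - 1 = 0.5703
KE = (γ-1)mc² = 0.5703 × 3.1 × (3×10⁸)² = 1.591×10¹⁷ J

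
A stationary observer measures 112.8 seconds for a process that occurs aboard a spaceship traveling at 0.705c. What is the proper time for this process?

Dilated time Δt = 112.8 seconds
γ = 1/√(1 - 0.705²) = 1.410
Δt₀ = Δt/γ = 112.8/1.410 = 80.00 seconds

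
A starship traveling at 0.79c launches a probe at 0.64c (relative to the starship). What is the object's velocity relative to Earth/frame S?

u = (u' + v)/(1 + u'v/c²)
Numerator: 0.64 + 0.79 = 1.43
Denominator: 1 + 0.5056 = 1.5056
u = 1.43/1.5056 = 0.9498c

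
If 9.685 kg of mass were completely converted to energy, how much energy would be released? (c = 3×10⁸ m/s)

Using E = mc²:
c² = (3×10⁸)² = 9×10¹⁶ m²/s²
E = 9.685 × 9×10¹⁶ = 8.717×10¹⁷ J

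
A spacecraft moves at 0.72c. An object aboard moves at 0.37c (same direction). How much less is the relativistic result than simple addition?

Classical: u' + v = 0.37 + 0.72 = 1.09c
Relativistic: u = (0.37 + 0.72)/(1 + 0.2664) = 1.09/1.2664 = 0.8607c
Difference: 1.09 - 0.8607 = 0.2293c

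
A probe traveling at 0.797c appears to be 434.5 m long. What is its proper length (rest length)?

Contracted length L = 434.5 m
γ = 1/√(1 - 0.797²) = 1.6557
L₀ = γL = 1.6557 × 434.5 = 719.4 m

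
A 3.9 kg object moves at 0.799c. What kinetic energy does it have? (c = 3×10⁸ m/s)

γ = 1/√(1 - 0.799²) = 1.663
γ - 1 = 0.6630
KE = (γ-1)mc² = 0.6630 × 3.9 × (3×10⁸)² = 2.327×10¹⁷ J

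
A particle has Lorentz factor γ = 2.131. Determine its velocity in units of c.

From γ = 1/√(1 - v²/c²):
1/γ² = 1/2.131² = 0.2202
v²/c² = 1 - 0.2202 = 0.7798
v/c = √(0.7798) = 0.8831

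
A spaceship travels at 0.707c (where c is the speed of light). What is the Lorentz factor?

v/c = 0.707, so (v/c)² = 0.499849
1 - (v/c)² = 0.500151
γ = 1/√(0.500151) = 1.414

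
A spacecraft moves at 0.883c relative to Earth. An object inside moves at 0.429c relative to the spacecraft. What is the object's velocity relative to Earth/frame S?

u = (u' + v)/(1 + u'v/c²)
Numerator: 0.429 + 0.883 = 1.312
Denominator: 1 + 0.378807 = 1.378807
u = 1.312/1.378807 = 0.9515c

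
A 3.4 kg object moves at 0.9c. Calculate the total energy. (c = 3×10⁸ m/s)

γ = 1/√(1 - 0.9²) = 2.294
mc² = 3.4 × (3×10⁸)² = 3.060×10¹⁷ J
E = γmc² = 2.294 × 3.060×10¹⁷ = 7.020×10¹⁷ J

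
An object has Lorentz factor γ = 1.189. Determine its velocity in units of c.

From γ = 1/√(1 - v²/c²):
1/γ² = 1/1.189² = 0.70735
v²/c² = 1 - 0.70735 = 0.29265
v/c = √(0.29265) = 0.5410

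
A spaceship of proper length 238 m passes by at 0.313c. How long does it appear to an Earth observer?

Proper length L₀ = 238 m
γ = 1/√(1 - 0.313²) = 1.053
L = L₀/γ = 238/1.053 = 226.0 m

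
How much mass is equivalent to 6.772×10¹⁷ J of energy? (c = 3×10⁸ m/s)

From E = mc², we get m = E/c²
c² = (3×10⁸)² = 9×10¹⁶ m²/s²
m = 6.772×10¹⁷ / 9×10¹⁶ = 7.524 kg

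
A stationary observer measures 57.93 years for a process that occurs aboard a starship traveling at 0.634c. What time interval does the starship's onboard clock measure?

Dilated time Δt = 57.93 years
γ = 1/√(1 - 0.634²) = 1.293
Δt₀ = Δt/γ = 57.93/1.293 = 44.80 years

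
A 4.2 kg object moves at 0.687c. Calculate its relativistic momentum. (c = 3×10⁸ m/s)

γ = 1/√(1 - 0.687²) = 1.376
v = 0.687 × 3×10⁸ = 2.061×10⁸ m/s
p = γmv = 1.376 × 4.2 × 2.061×10⁸ = 1.191×10⁹ kg·m/s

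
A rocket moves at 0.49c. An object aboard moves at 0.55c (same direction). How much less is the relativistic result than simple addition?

Classical: u' + v = 0.55 + 0.49 = 1.04c
Relativistic: u = (0.55 + 0.49)/(1 + 0.2695) = 1.04/1.2695 = 0.8192c
Difference: 1.04 - 0.8192 = 0.2208c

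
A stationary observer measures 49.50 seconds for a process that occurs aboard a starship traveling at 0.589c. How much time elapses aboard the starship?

Dilated time Δt = 49.50 seconds
γ = 1/√(1 - 0.589²) = 1.2374
Δt₀ = Δt/γ = 49.50/1.2374 = 40.00 seconds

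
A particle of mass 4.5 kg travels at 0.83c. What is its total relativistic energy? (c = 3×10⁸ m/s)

γ = 1/√(1 - 0.83²) = 1.7929
mc² = 4.5 × (3×10⁸)² = 4.050×10¹⁷ J
E = γmc² = 1.7929 × 4.050×10¹⁷ = 7.261×10¹⁷ J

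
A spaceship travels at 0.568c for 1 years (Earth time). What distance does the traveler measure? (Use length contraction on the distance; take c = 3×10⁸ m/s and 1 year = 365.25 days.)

Earth distance: d = v × t = 0.568c × 1 yr = 5.377×10¹⁵ m
γ = 1.215
d' = d/γ = 5.377×10¹⁵/1.215 = 4.426×10¹⁵ m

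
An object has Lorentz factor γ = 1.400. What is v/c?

From γ = 1/√(1 - v²/c²):
1/γ² = 1/1.400² = 0.5102
v²/c² = 1 - 0.5102 = 0.4898
v/c = √(0.4898) = 0.6999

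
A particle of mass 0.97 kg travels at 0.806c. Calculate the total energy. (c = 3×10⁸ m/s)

γ = 1/√(1 - 0.806²) = 1.6894
mc² = 0.97 × (3×10⁸)² = 8.730×10¹⁶ J
E = γmc² = 1.6894 × 8.730×10¹⁶ = 1.475×10¹⁷ J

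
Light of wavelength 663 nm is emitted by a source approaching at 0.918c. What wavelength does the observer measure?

β = 0.918
Wavelength Doppler factor = √(0.082/1.918) = √(0.04275) = 0.2068
λ_obs = 663 × 0.2068 = 137.1 nm (blueshift)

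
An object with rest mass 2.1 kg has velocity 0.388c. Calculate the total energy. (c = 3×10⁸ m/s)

γ = 1/√(1 - 0.388²) = 1.085
mc² = 2.1 × (3×10⁸)² = 1.890×10¹⁷ J
E = γmc² = 1.085 × 1.890×10¹⁷ = 2.051×10¹⁷ J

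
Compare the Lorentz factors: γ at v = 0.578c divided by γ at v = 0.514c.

γ₁ = 1/√(1 - 0.578²) = 1.225
γ₂ = 1/√(1 - 0.514²) = 1.166
γ₁/γ₂ = 1.225/1.166 = 1.051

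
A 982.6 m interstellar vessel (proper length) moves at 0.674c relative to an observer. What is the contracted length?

Proper length L₀ = 982.6 m
γ = 1/√(1 - 0.674²) = 1.3537
L = L₀/γ = 982.6/1.3537 = 725.9 m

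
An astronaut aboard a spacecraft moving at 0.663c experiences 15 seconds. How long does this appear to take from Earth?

Proper time Δt₀ = 15 seconds
γ = 1/√(1 - 0.663²) = 1.336
Δt = γΔt₀ = 1.336 × 15 = 20.04 seconds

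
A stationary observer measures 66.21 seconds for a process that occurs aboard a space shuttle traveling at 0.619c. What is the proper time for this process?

Dilated time Δt = 66.21 seconds
γ = 1/√(1 - 0.619²) = 1.2733
Δt₀ = Δt/γ = 66.21/1.2733 = 52.00 seconds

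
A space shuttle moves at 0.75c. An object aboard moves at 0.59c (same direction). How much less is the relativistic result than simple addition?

Classical: u' + v = 0.59 + 0.75 = 1.34c
Relativistic: u = (0.59 + 0.75)/(1 + 0.4425) = 1.34/1.4425 = 0.9289c
Difference: 1.34 - 0.9289 = 0.4111c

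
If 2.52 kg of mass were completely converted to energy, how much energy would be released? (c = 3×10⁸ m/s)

Using E = mc²:
c² = (3×10⁸)² = 9×10¹⁶ m²/s²
E = 2.52 × 9×10¹⁶ = 2.268×10¹⁷ J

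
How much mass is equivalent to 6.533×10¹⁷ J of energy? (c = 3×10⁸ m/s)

From E = mc², we get m = E/c²
c² = (3×10⁸)² = 9×10¹⁶ m²/s²
m = 6.533×10¹⁷ / 9×10¹⁶ = 7.259 kg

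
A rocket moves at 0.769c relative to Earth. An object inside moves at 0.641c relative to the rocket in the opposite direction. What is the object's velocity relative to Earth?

Object's velocity in rocket frame is u' = -0.641c
u = (u' + v)/(1 + u'v/c²) = (v - 0.641)/(1 - 0.641·v/c²)
Numerator: 0.769 - 0.641 = 0.128
Denominator: 1 - 0.492929 = 0.507071
u = 0.128/0.507071 = 0.2524c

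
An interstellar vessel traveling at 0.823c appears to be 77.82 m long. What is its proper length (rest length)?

Contracted length L = 77.82 m
γ = 1/√(1 - 0.823²) = 1.760
L₀ = γL = 1.760 × 77.82 = 137.0 m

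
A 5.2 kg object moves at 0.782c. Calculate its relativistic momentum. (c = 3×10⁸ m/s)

γ = 1/√(1 - 0.782²) = 1.604
v = 0.782 × 3×10⁸ = 2.346×10⁸ m/s
p = γmv = 1.604 × 5.2 × 2.346×10⁸ = 1.957×10⁹ kg·m/s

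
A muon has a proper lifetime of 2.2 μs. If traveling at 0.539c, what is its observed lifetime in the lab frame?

Proper lifetime τ₀ = 2.2 μs
γ = 1/√(1 - 0.539²) = 1.1872
τ = γτ₀ = 1.1872 × 2.2 μs = 2.612 μs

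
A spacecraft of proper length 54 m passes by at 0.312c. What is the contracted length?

Proper length L₀ = 54 m
γ = 1/√(1 - 0.312²) = 1.05254
L = L₀/γ = 54/1.05254 = 51.30 m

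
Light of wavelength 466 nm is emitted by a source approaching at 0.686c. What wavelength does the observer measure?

β = 0.686
Wavelength Doppler factor = √(0.314/1.686) = √(0.18624) = 0.4316
λ_obs = 466 × 0.4316 = 201.1 nm (blueshift)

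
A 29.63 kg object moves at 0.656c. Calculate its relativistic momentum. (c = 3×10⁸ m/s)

γ = 1/√(1 - 0.656²) = 1.325
v = 0.656 × 3×10⁸ = 1.968×10⁸ m/s
p = γmv = 1.325 × 29.63 × 1.968×10⁸ = 7.726×10⁹ kg·m/s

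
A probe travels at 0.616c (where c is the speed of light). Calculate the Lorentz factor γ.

v/c = 0.616, so (v/c)² = 0.379456
1 - (v/c)² = 0.620544
γ = 1/√(0.620544) = 1.269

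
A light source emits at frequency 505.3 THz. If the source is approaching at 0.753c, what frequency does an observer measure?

β = v/c = 0.753
(1+β)/(1-β) = 1.753/0.247 = 7.097
Doppler factor = √(7.097) = 2.664
f_obs = 505.3 × 2.664 = 1346 THz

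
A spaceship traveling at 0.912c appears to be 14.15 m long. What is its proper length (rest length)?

Contracted length L = 14.15 m
γ = 1/√(1 - 0.912²) = 2.438
L₀ = γL = 2.438 × 14.15 = 34.50 m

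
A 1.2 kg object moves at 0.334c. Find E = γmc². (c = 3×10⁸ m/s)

γ = 1/√(1 - 0.334²) = 1.061
mc² = 1.2 × (3×10⁸)² = 1.080×10¹⁷ J
E = γmc² = 1.061 × 1.080×10¹⁷ = 1.146×10¹⁷ J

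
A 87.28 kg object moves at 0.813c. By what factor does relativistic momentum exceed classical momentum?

p_rel = γmv, p_class = mv
Ratio = γ = 1/√(1 - 0.813²) = 1.717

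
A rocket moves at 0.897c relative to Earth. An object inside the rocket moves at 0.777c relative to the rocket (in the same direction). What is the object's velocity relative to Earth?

u = (u' + v)/(1 + u'v/c²)
Numerator: 0.777 + 0.897 = 1.674
Denominator: 1 + 0.696969 = 1.696969
u = 1.674/1.696969 = 0.9865c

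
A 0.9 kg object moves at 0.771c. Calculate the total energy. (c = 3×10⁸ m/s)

γ = 1/√(1 - 0.771²) = 1.570
mc² = 0.9 × (3×10⁸)² = 8.100×10¹⁶ J
E = γmc² = 1.570 × 8.100×10¹⁶ = 1.272×10¹⁷ J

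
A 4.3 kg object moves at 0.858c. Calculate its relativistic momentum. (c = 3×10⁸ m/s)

γ = 1/√(1 - 0.858²) = 1.947
v = 0.858 × 3×10⁸ = 2.574×10⁸ m/s
p = γmv = 1.947 × 4.3 × 2.574×10⁸ = 2.155×10⁹ kg·m/s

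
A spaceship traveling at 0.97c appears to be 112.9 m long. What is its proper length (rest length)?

Contracted length L = 112.9 m
γ = 1/√(1 - 0.97²) = 4.113
L₀ = γL = 4.113 × 112.9 = 464.4 m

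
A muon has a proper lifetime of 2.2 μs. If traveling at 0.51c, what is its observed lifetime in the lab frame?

Proper lifetime τ₀ = 2.2 μs
γ = 1/√(1 - 0.51²) = 1.1626
τ = γτ₀ = 1.1626 × 2.2 μs = 2.558 μs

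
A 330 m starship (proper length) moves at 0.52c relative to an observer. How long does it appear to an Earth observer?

Proper length L₀ = 330 m
γ = 1/√(1 - 0.52²) = 1.1707
L = L₀/γ = 330/1.1707 = 281.9 m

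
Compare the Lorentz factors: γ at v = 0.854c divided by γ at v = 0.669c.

γ₁ = 1/√(1 - 0.854²) = 1.922
γ₂ = 1/√(1 - 0.669²) = 1.345
γ₁/γ₂ = 1.922/1.345 = 1.429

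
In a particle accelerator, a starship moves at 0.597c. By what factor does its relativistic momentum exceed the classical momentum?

p_rel = γmv, p_class = mv
Ratio = γ = 1/√(1 - 0.597²)
= 1/√(0.643591) = 1.247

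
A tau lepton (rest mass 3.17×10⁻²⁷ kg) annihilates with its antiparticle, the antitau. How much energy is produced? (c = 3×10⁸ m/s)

Both particles have the same rest mass, so total mass = 2m
E = 2m·c² = 2 × 3.17×10⁻²⁷ × (3×10⁸)²
= 2 × 3.17×10⁻²⁷ × 9×10¹⁶
= 5.706×10⁻¹⁰ J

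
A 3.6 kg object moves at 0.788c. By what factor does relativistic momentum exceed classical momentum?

p_rel = γmv, p_class = mv
Ratio = γ = 1/√(1 - 0.788²) = 1.624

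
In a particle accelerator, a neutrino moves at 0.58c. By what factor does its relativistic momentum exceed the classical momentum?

p_rel = γmv, p_class = mv
Ratio = γ = 1/√(1 - 0.58²)
= 1/√(0.6636) = 1.228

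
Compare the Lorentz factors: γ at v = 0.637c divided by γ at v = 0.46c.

γ₁ = 1/√(1 - 0.637²) = 1.297
γ₂ = 1/√(1 - 0.46²) = 1.126
γ₁/γ₂ = 1.297/1.126 = 1.152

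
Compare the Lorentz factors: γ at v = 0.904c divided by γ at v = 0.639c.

γ₁ = 1/√(1 - 0.904²) = 2.339
γ₂ = 1/√(1 - 0.639²) = 1.300
γ₁/γ₂ = 2.339/1.300 = 1.799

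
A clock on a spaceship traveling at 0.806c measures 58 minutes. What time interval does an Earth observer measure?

Proper time Δt₀ = 58 minutes
γ = 1/√(1 - 0.806²) = 1.6894
Δt = γΔt₀ = 1.6894 × 58 = 97.99 minutes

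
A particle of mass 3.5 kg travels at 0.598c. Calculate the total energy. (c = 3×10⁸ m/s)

γ = 1/√(1 - 0.598²) = 1.2477
mc² = 3.5 × (3×10⁸)² = 3.150×10¹⁷ J
E = γmc² = 1.2477 × 3.150×10¹⁷ = 3.930×10¹⁷ J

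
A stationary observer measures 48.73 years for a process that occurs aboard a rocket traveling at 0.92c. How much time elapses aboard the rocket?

Dilated time Δt = 48.73 years
γ = 1/√(1 - 0.92²) = 2.5516
Δt₀ = Δt/γ = 48.73/2.5516 = 19.10 years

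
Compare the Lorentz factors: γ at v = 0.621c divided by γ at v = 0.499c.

γ₁ = 1/√(1 - 0.621²) = 1.276
γ₂ = 1/√(1 - 0.499²) = 1.154
γ₁/γ₂ = 1.276/1.154 = 1.106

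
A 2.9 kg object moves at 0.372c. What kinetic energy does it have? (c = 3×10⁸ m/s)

γ = 1/√(1 - 0.372²) = 1.07732
γ - 1 = 0.07732
KE = (γ-1)mc² = 0.07732 × 2.9 × (3×10⁸)² = 2.018×10¹⁶ J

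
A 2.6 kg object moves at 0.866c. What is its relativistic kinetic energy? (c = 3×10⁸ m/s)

γ = 1/√(1 - 0.866²) = 1.9998
γ - 1 = 0.9998
KE = (γ-1)mc² = 0.9998 × 2.6 × (3×10⁸)² = 2.340×10¹⁷ J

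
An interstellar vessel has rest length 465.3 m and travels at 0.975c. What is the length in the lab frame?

Proper length L₀ = 465.3 m
γ = 1/√(1 - 0.975²) = 4.500
L = L₀/γ = 465.3/4.500 = 103.4 m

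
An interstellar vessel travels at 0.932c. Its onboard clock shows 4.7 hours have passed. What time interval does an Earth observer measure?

Proper time Δt₀ = 4.7 hours
γ = 1/√(1 - 0.932²) = 2.759
Δt = γΔt₀ = 2.759 × 4.7 = 12.97 hours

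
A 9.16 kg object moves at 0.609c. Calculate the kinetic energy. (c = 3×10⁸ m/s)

γ = 1/√(1 - 0.609²) = 1.2608
γ - 1 = 0.2608
KE = (γ-1)mc² = 0.2608 × 9.16 × (3×10⁸)² = 2.150×10¹⁷ J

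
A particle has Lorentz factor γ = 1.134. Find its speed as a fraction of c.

From γ = 1/√(1 - v²/c²):
1/γ² = 1/1.134² = 0.7776
v²/c² = 1 - 0.7776 = 0.2224
v/c = √(0.2224) = 0.4716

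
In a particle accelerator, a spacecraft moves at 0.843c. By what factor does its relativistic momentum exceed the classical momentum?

p_rel = γmv, p_class = mv
Ratio = γ = 1/√(1 - 0.843²)
= 1/√(0.289351) = 1.859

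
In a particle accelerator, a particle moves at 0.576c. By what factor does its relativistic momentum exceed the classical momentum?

p_rel = γmv, p_class = mv
Ratio = γ = 1/√(1 - 0.576²)
= 1/√(0.668224) = 1.223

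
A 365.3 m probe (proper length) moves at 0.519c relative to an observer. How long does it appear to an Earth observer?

Proper length L₀ = 365.3 m
γ = 1/√(1 - 0.519²) = 1.170
L = L₀/γ = 365.3/1.170 = 312.2 m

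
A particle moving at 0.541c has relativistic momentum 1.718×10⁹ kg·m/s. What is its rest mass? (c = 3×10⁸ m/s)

γ = 1/√(1 - 0.541²) = 1.189
v = 0.541 × 3×10⁸ = 1.623×10⁸ m/s
m = p/(γv) = 1.718×10⁹/(1.189 × 1.623×10⁸) = 8.903 kg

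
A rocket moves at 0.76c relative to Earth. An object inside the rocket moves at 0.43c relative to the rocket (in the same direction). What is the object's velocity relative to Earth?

u = (u' + v)/(1 + u'v/c²)
Numerator: 0.43 + 0.76 = 1.19
Denominator: 1 + 0.3268 = 1.3268
u = 1.19/1.3268 = 0.8969c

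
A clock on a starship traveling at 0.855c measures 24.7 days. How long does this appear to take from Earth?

Proper time Δt₀ = 24.7 days
γ = 1/√(1 - 0.855²) = 1.9282
Δt = γΔt₀ = 1.9282 × 24.7 = 47.63 days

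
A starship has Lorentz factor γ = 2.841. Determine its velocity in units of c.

From γ = 1/√(1 - v²/c²):
1/γ² = 1/2.841² = 0.1239
v²/c² = 1 - 0.1239 = 0.8761
v/c = √(0.8761) = 0.9360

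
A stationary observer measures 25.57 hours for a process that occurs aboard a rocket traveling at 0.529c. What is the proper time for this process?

Dilated time Δt = 25.57 hours
γ = 1/√(1 - 0.529²) = 1.1784
Δt₀ = Δt/γ = 25.57/1.1784 = 21.70 hours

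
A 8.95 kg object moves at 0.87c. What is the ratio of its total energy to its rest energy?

E = γmc², E₀ = mc²
E/E₀ = γ = 1/√(1 - 0.87²) = 2.028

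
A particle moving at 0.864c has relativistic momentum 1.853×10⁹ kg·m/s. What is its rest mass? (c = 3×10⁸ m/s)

γ = 1/√(1 - 0.864²) = 1.9861
v = 0.864 × 3×10⁸ = 2.592×10⁸ m/s
m = p/(γv) = 1.853×10⁹/(1.9861 × 2.592×10⁸) = 3.599 kg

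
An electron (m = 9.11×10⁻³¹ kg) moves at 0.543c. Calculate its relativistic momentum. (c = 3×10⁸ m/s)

γ = 1/√(1 - 0.543²) = 1.191
v = 0.543 × 3×10⁸ = 1.629×10⁸ m/s
p = γmv = 1.191 × 9.11×10⁻³¹ × 1.629×10⁸ = 1.767×10⁻²² kg·m/s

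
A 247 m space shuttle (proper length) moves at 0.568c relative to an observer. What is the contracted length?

Proper length L₀ = 247 m
γ = 1/√(1 - 0.568²) = 1.215
L = L₀/γ = 247/1.215 = 203.3 m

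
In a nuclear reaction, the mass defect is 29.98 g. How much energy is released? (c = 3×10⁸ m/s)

Convert mass defect: Δm = 29.98 g = 0.02998 kg
E = Δm·c² = 0.02998 × (3×10⁸)²
= 0.02998 × 9×10¹⁶ = 2.698×10¹⁵ J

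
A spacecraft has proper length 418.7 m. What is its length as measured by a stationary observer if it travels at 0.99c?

Proper length L₀ = 418.7 m
γ = 1/√(1 - 0.99²) = 7.089
L = L₀/γ = 418.7/7.089 = 59.06 m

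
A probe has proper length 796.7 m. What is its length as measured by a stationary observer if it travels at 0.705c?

Proper length L₀ = 796.7 m
γ = 1/√(1 - 0.705²) = 1.410
L = L₀/γ = 796.7/1.410 = 565.0 m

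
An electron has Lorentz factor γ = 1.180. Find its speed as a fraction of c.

From γ = 1/√(1 - v²/c²):
1/γ² = 1/1.180² = 0.71818
v²/c² = 1 - 0.71818 = 0.28182
v/c = √(0.28182) = 0.5309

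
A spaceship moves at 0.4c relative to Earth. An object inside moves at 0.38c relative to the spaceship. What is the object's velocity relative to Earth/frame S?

u = (u' + v)/(1 + u'v/c²)
Numerator: 0.38 + 0.4 = 0.78
Denominator: 1 + 0.152 = 1.152
u = 0.78/1.152 = 0.6771c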